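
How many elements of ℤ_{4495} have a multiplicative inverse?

3360

4495 = 5 · 29 · 31.
φ(4495) = 4495 · (1 − 1/5) · (1 − 1/29) · (1 − 1/31)
       = 4495 · 3360/4495 = 3360.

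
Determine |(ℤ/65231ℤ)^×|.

65231 = 37 × 41 × 43.
φ(37) = 37 − 1 = 36.
φ(41) = 41 − 1 = 40.
φ(43) = 43 − 1 = 42.
Since φ is multiplicative, φ(65231) = 36 · 40 · 42 = 60480.

60480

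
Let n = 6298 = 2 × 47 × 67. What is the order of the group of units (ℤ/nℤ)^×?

φ(2) = 2 − 1 = 1.
φ(47) = 47 − 1 = 46.
φ(67) = 67 − 1 = 66.
Multiply: 1 · 46 · 66 = 3036.

3036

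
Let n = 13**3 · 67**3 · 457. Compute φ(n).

φ(13^3) = 13^2·(13−1) = 169·12 = 2028.
φ(67^3) = 67^2·(67−1) = 4489·66 = 296274.
φ(457) = 457 − 1 = 456.
Multiply: 2028 · 296274 · 456 = 273984714432.

273984714432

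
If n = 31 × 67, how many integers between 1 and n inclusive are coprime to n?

φ(2077) = 2077 · (1 − 1/31) · (1 − 1/67)
       = 2077 · 1980/2077 = 1980.

1980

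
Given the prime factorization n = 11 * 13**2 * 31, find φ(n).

46800

φ(57629) = 57629 · (1 − 1/11) · (1 − 1/13) · (1 − 1/31)
       = 57629 · 3600/4433 = 46800.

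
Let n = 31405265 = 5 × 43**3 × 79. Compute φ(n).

φ(31405265) = 31405265 · (1 − 1/5) · (1 − 1/43) · (1 − 1/79)
       = 31405265 · 13104/16985 = 24229296.

24229296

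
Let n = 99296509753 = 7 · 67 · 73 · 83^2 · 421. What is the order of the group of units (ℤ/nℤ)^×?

81502122240

φ(99296509753) = 99296509753 · (1 − 1/7) · (1 − 1/67) · (1 − 1/73) · (1 − 1/83) · (1 − 1/421)
       = 99296509753 · 981953280/1196343491 = 81502122240.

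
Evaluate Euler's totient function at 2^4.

8

φ(2^4) = 2^3·(2−1) = 8·1 = 8.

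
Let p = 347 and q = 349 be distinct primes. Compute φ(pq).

120408

φ(121103) = 121103 · (1 − 1/347) · (1 − 1/349)
       = 121103 · 120408/121103 = 120408.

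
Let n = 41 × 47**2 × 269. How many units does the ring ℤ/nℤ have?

φ(41) = 41 − 1 = 40.
φ(47^2) = 47^2 − 47^1 = 2209 − 47 = 2162.
φ(269) = 269 − 1 = 268.
Since φ is multiplicative, φ(24363061) = 40 · 2162 · 268 = 23176640.

23176640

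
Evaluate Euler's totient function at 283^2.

79806

φ(80089) = 80089 · (1 − 1/283)
       = 80089 · 282/283 = 79806.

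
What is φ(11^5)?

φ(11^5) = 11^4·(11−1) = 14641·10 = 146410.

146410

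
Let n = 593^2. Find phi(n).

φ(593^2) = 593^1·(593−1) = 593·592 = 351056.

351056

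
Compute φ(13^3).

2028

φ(13^3) = 13^3 − 13^2 = 2197 − 169 = 2028.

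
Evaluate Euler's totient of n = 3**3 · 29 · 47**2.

φ(1729647) = 1729647 · (1 − 1/3) · (1 − 1/29) · (1 − 1/47)
       = 1729647 · 2576/4089 = 1089648.

1089648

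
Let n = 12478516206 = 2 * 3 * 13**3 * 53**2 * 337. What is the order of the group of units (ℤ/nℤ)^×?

φ(2) = 2 − 1 = 1.
φ(3) = 3 − 1 = 2.
φ(13^3) = 13^2·(13−1) = 169·12 = 2028.
φ(53^2) = 53^2 − 53^1 = 2809 − 53 = 2756.
φ(337) = 337 − 1 = 336.
Multiply: 1 · 2 · 2028 · 2756 · 336 = 3755920896.

3755920896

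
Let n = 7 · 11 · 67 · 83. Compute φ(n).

324720

φ(428197) = 428197 · (1 − 1/7) · (1 − 1/11) · (1 − 1/67) · (1 − 1/83)
       = 428197 · 324720/428197 = 324720.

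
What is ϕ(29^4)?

682892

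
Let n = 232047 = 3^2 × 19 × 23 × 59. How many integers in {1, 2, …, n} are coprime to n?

φ(232047) = 232047 · (1 − 1/3) · (1 − 1/19) · (1 − 1/23) · (1 − 1/59)
       = 232047 · 45936/77349 = 137808.

137808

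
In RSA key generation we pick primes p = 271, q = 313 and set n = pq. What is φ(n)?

φ(pq) = (p−1)(q−1) = 270 · 312 = 84240.

84240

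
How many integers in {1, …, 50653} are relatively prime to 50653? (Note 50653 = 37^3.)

49284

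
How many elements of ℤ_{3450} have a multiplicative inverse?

880

Factor 3450: 3450 = 2 * 3 * 5^2 * 23.
φ(2) = 2 − 1 = 1.
φ(3) = 3 − 1 = 2.
φ(5^2) = 5^2 − 5^1 = 25 − 5 = 20.
φ(23) = 23 − 1 = 22.
Multiply: 1 · 2 · 20 · 22 = 880.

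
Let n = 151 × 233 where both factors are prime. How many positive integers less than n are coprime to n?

For distinct primes, φ(pq) = (p−1)(q−1) = 150 × 232 = 34800.

34800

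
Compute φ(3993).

2420

First factor: 3993 = 3 × 11^3.
φ(3) = 3 − 1 = 2.
φ(11^3) = 11^3 − 11^2 = 1331 − 121 = 1210.
Multiply: 2 · 1210 = 2420.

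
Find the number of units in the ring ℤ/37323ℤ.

Factor 37323: 37323 = 3^2 · 11 · 13 · 29.
φ(3^2) = 3^1·(3−1) = 3·2 = 6.
φ(11) = 11 − 1 = 10.
φ(13) = 13 − 1 = 12.
φ(29) = 29 − 1 = 28.
φ(37323) = 6 × 10 × 12 × 28 = 20160.

20160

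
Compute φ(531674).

First factor: 531674 = 2 · 11**2 · 13**3.
φ(531674) = 531674 · (1 − 1/2) · (1 − 1/11) · (1 − 1/13)
       = 531674 · 120/286 = 223080.

223080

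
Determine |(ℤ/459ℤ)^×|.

459 = 3**3 · 17.
φ(459) = 459 · (1 − 1/3) · (1 − 1/17)
       = 459 · 32/51 = 288.

288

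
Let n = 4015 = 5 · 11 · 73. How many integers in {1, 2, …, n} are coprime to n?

2880

φ(4015) = 4015 · (1 − 1/5) · (1 − 1/11) · (1 − 1/73)
       = 4015 · 2880/4015 = 2880.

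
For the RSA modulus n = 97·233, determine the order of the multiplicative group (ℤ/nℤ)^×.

22272

φ(97) = 97 − 1 = 96.
φ(233) = 233 − 1 = 232.
Multiply: 96 · 232 = 22272.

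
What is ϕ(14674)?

Factor 14674: 14674 = 2 · 11 · 23 · 29.
φ(14674) = 14674 · (1 − 1/2) · (1 − 1/11) · (1 − 1/23) · (1 − 1/29)
       = 14674 · 6160/14674 = 6160.

6160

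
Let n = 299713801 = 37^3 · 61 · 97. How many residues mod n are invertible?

φ(37^3) = 37^3 − 37^2 = 50653 − 1369 = 49284.
φ(61) = 61 − 1 = 60.
φ(97) = 97 − 1 = 96.
φ(299713801) = 49284 × 60 × 96 = 283875840.

283875840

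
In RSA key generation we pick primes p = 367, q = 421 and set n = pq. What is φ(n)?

153720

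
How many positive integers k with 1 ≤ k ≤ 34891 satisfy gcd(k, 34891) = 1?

Factor 34891: 34891 = 23 * 37 * 41.
φ(34891) = 34891 · (1 − 1/23) · (1 − 1/37) · (1 − 1/41)
       = 34891 · 31680/34891 = 31680.

31680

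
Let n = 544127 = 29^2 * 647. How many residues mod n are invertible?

524552

φ(29^2) = 29^2 − 29^1 = 841 − 29 = 812.
φ(647) = 647 − 1 = 646.
φ(544127) = 812 × 646 = 524552.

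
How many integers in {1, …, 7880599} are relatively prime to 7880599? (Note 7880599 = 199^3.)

φ(7880599) = 7880599 · (1 − 1/199)
       = 7880599 · 198/199 = 7840998.

7840998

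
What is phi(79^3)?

486798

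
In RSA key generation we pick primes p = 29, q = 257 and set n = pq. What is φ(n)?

7168

For distinct primes, φ(pq) = (p−1)(q−1) = 28 × 256 = 7168.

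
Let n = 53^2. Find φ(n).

2756

φ(53^2) = 53^1·(53−1) = 53·52 = 2756.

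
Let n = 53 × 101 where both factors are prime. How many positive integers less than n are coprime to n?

5200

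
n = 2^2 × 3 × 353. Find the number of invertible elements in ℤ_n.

1408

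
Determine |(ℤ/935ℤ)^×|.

640

935 = 5 × 11 × 17.
φ(5) = 5 − 1 = 4.
φ(11) = 11 − 1 = 10.
φ(17) = 17 − 1 = 16.
Since φ is multiplicative, φ(935) = 4 · 10 · 16 = 640.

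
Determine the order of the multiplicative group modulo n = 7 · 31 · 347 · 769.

47831040

φ(7) = 7 − 1 = 6.
φ(31) = 31 − 1 = 30.
φ(347) = 347 − 1 = 346.
φ(769) = 769 − 1 = 768.
Multiply: 6 · 30 · 346 · 768 = 47831040.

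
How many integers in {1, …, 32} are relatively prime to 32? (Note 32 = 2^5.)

16

φ(32) = 32 · (1 − 1/2)
       = 32 · 1/2 = 16.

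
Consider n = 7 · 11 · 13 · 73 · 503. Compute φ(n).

26023680

φ(7) = 7 − 1 = 6.
φ(11) = 11 − 1 = 10.
φ(13) = 13 − 1 = 12.
φ(73) = 73 − 1 = 72.
φ(503) = 503 − 1 = 502.
φ(36755719) = 6 × 10 × 12 × 72 × 502 = 26023680.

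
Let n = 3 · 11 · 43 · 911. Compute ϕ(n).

764400

φ(3) = 3 − 1 = 2.
φ(11) = 11 − 1 = 10.
φ(43) = 43 − 1 = 42.
φ(911) = 911 − 1 = 910.
φ(1292709) = 2 × 10 × 42 × 910 = 764400.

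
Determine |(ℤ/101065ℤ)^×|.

71680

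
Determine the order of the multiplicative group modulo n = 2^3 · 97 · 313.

119808

φ(2^3) = 2^2·(2−1) = 4·1 = 4.
φ(97) = 97 − 1 = 96.
φ(313) = 313 − 1 = 312.
Since φ is multiplicative, φ(242888) = 4 · 96 · 312 = 119808.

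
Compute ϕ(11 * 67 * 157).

φ(11) = 11 − 1 = 10.
φ(67) = 67 − 1 = 66.
φ(157) = 157 − 1 = 156.
φ(115709) = 10 × 66 × 156 = 102960.

102960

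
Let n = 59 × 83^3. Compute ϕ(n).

32764084

φ(33735433) = 33735433 · (1 − 1/59) · (1 − 1/83)
       = 33735433 · 4756/4897 = 32764084.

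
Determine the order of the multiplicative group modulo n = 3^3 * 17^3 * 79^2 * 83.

φ(68713615953) = 68713615953 · (1 − 1/3) · (1 − 1/17) · (1 − 1/79) · (1 − 1/83)
       = 68713615953 · 204672/334407 = 42055797888.

42055797888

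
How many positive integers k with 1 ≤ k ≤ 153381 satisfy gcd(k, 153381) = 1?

94080

Factor 153381: 153381 = 3 · 29 · 41 · 43.
φ(153381) = 153381 · (1 − 1/3) · (1 − 1/29) · (1 − 1/41) · (1 − 1/43)
       = 153381 · 94080/153381 = 94080.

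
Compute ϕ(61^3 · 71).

φ(61^3) = 61^2·(61−1) = 3721·60 = 223260.
φ(71) = 71 − 1 = 70.
Multiply: 223260 · 70 = 15628200.

15628200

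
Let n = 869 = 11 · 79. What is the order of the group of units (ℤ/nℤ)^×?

φ(11) = 11 − 1 = 10.
φ(79) = 79 − 1 = 78.
φ(869) = 10 × 78 = 780.

780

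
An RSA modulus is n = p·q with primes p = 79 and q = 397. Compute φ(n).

30888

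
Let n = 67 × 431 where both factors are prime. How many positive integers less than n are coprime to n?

28380

φ(67) = 67 − 1 = 66.
φ(431) = 431 − 1 = 430.
φ(28877) = 66 × 430 = 28380.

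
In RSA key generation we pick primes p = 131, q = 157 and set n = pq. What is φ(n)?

20280

φ(n) = (p − 1)(q − 1) = (131−1)(157−1) = 130·156 = 20280.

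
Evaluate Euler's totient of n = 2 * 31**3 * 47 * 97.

127313280

φ(271634338) = 271634338 · (1 − 1/2) · (1 − 1/31) · (1 − 1/47) · (1 − 1/97)
       = 271634338 · 132480/282658 = 127313280.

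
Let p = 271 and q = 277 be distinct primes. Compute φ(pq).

φ(75067) = 75067 · (1 − 1/271) · (1 − 1/277)
       = 75067 · 74520/75067 = 74520.

74520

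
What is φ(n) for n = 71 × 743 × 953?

φ(71) = 71 − 1 = 70.
φ(743) = 743 − 1 = 742.
φ(953) = 953 − 1 = 952.
Multiply: 70 · 742 · 952 = 49446880.

49446880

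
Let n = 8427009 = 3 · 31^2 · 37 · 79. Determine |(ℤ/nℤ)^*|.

5222880

φ(3) = 3 − 1 = 2.
φ(31^2) = 31^2 − 31^1 = 961 − 31 = 930.
φ(37) = 37 − 1 = 36.
φ(79) = 79 − 1 = 78.
Multiply: 2 · 930 · 36 · 78 = 5222880.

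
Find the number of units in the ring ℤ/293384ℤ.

Factor 293384: 293384 = 2^3 · 7 · 13^2 · 31.
φ(2^3) = 2^2·(2−1) = 4·1 = 4.
φ(7) = 7 − 1 = 6.
φ(13^2) = 13^2 − 13^1 = 169 − 13 = 156.
φ(31) = 31 − 1 = 30.
φ(293384) = 4 × 6 × 156 × 30 = 112320.

112320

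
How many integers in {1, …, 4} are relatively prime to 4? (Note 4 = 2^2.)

2

φ(2^2) = 2^1·(2−1) = 2·1 = 2.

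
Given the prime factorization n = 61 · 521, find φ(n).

φ(61) = 61 − 1 = 60.
φ(521) = 521 − 1 = 520.
φ(31781) = 60 × 520 = 31200.

31200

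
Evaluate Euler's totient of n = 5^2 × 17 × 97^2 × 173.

512532480

φ(691796725) = 691796725 · (1 − 1/5) · (1 − 1/17) · (1 − 1/97) · (1 − 1/173)
       = 691796725 · 1056768/1426385 = 512532480.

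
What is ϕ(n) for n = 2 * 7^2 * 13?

504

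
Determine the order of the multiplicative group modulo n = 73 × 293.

φ(21389) = 21389 · (1 − 1/73) · (1 − 1/293)
       = 21389 · 21024/21389 = 21024.

21024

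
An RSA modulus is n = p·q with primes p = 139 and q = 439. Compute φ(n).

For distinct primes, φ(pq) = (p−1)(q−1) = 138 × 438 = 60444.

60444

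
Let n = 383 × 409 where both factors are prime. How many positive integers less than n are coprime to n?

For distinct primes, φ(pq) = (p−1)(q−1) = 382 × 408 = 155856.

155856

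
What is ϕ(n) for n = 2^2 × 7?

φ(28) = 28 · (1 − 1/2) · (1 − 1/7)
       = 28 · 6/14 = 12.

12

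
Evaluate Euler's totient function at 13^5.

φ(371293) = 371293 · (1 − 1/13)
       = 371293 · 12/13 = 342732.

342732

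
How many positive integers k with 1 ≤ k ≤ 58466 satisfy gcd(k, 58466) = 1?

26400

Prime factorization: 58466 = 2 · 23 · 31 · 41.
φ(2) = 2 − 1 = 1.
φ(23) = 23 − 1 = 22.
φ(31) = 31 − 1 = 30.
φ(41) = 41 − 1 = 40.
Multiply: 1 · 22 · 30 · 40 = 26400.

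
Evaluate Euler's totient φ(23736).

7392

Factor 23736: 23736 = 2^3 · 3 · 23 · 43.
φ(2^3) = 2^2·(2−1) = 4·1 = 4.
φ(3) = 3 − 1 = 2.
φ(23) = 23 − 1 = 22.
φ(43) = 43 − 1 = 42.
Since φ is multiplicative, φ(23736) = 4 · 2 · 22 · 42 = 7392.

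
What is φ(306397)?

235872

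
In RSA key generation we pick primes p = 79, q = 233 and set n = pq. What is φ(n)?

For distinct primes, φ(pq) = (p−1)(q−1) = 78 × 232 = 18096.

18096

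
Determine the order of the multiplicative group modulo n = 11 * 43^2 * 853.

15387120

φ(11) = 11 − 1 = 10.
φ(43^2) = 43^2 − 43^1 = 1849 − 43 = 1806.
φ(853) = 853 − 1 = 852.
Multiply: 10 · 1806 · 852 = 15387120.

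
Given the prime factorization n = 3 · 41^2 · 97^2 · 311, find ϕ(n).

φ(14756821557) = 14756821557 · (1 − 1/3) · (1 − 1/41) · (1 − 1/97) · (1 − 1/311)
       = 14756821557 · 2380800/3710541 = 9468441600.

9468441600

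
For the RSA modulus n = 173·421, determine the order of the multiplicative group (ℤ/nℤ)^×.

φ(173) = 173 − 1 = 172.
φ(421) = 421 − 1 = 420.
Multiply: 172 · 420 = 72240.

72240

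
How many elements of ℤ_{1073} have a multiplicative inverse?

Prime factorization: 1073 = 29 · 37.
φ(1073) = 1073 · (1 − 1/29) · (1 − 1/37)
       = 1073 · 1008/1073 = 1008.

1008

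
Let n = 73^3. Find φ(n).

383688

φ(389017) = 389017 · (1 − 1/73)
       = 389017 · 72/73 = 383688.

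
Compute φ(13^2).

156

φ(13^2) = 13^1·(13−1) = 13·12 = 156.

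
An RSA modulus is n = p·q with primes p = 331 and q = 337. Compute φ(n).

For distinct primes, φ(pq) = (p−1)(q−1) = 330 × 336 = 110880.

110880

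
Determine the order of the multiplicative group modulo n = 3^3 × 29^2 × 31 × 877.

384108480

φ(3^3) = 3^3 − 3^2 = 27 − 9 = 18.
φ(29^2) = 29^1·(29−1) = 29·28 = 812.
φ(31) = 31 − 1 = 30.
φ(877) = 877 − 1 = 876.
Multiply: 18 · 812 · 30 · 876 = 384108480.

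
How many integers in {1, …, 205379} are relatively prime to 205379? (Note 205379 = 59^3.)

201898

φ(205379) = 205379 · (1 − 1/59)
       = 205379 · 58/59 = 201898.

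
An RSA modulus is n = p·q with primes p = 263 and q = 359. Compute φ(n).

φ(n) = (p − 1)(q − 1) = (263−1)(359−1) = 262·358 = 93796.

93796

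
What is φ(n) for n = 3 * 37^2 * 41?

φ(3) = 3 − 1 = 2.
φ(37^2) = 37^2 − 37^1 = 1369 − 37 = 1332.
φ(41) = 41 − 1 = 40.
φ(168387) = 2 × 1332 × 40 = 106560.

106560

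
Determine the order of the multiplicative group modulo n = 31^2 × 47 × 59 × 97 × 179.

42399429120

φ(31^2) = 31^2 − 31^1 = 961 − 31 = 930.
φ(47) = 47 − 1 = 46.
φ(59) = 59 − 1 = 58.
φ(97) = 97 − 1 = 96.
φ(179) = 179 − 1 = 178.
Multiply: 930 · 46 · 58 · 96 · 178 = 42399429120.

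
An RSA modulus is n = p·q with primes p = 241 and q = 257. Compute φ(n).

61440

φ(241) = 241 − 1 = 240.
φ(257) = 257 − 1 = 256.
φ(61937) = 240 × 256 = 61440.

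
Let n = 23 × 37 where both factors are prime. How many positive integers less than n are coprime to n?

φ(pq) = (p−1)(q−1) = 22 · 36 = 792.

792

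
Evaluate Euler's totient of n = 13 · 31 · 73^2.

φ(2147587) = 2147587 · (1 − 1/13) · (1 − 1/31) · (1 − 1/73)
       = 2147587 · 25920/29419 = 1892160.

1892160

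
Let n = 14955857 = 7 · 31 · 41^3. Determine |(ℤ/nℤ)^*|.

12103200

φ(14955857) = 14955857 · (1 − 1/7) · (1 − 1/31) · (1 − 1/41)
       = 14955857 · 7200/8897 = 12103200.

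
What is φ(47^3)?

101614

φ(47^3) = 47^3 − 47^2 = 103823 − 2209 = 101614.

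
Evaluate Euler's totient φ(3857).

Prime factorization: 3857 = 7 · 19 · 29.
φ(3857) = 3857 · (1 − 1/7) · (1 − 1/19) · (1 − 1/29)
       = 3857 · 3024/3857 = 3024.

3024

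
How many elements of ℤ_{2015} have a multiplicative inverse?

1440

First factor: 2015 = 5 · 13 · 31.
φ(5) = 5 − 1 = 4.
φ(13) = 13 − 1 = 12.
φ(31) = 31 − 1 = 30.
φ(2015) = 4 × 12 × 30 = 1440.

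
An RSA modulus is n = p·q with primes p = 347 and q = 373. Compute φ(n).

128712

For distinct primes, φ(pq) = (p−1)(q−1) = 346 × 372 = 128712.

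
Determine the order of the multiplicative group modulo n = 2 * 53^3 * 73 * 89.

φ(2) = 2 − 1 = 1.
φ(53^3) = 53^2·(53−1) = 2809·52 = 146068.
φ(73) = 73 − 1 = 72.
φ(89) = 89 − 1 = 88.
Multiply: 1 · 146068 · 72 · 88 = 925486848.

925486848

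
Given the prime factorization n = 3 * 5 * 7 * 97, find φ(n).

φ(3) = 3 − 1 = 2.
φ(5) = 5 − 1 = 4.
φ(7) = 7 − 1 = 6.
φ(97) = 97 − 1 = 96.
Since φ is multiplicative, φ(10185) = 2 · 4 · 6 · 96 = 4608.

4608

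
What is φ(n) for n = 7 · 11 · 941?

56400

φ(7) = 7 − 1 = 6.
φ(11) = 11 − 1 = 10.
φ(941) = 941 − 1 = 940.
Multiply: 6 · 10 · 940 = 56400.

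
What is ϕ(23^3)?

φ(12167) = 12167 · (1 − 1/23)
       = 12167 · 22/23 = 11638.

11638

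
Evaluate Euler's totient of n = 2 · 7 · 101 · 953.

571200

φ(2) = 2 − 1 = 1.
φ(7) = 7 − 1 = 6.
φ(101) = 101 − 1 = 100.
φ(953) = 953 − 1 = 952.
Since φ is multiplicative, φ(1347542) = 1 · 6 · 100 · 952 = 571200.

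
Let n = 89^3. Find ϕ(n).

697048

φ(89^3) = 89^2·(89−1) = 7921·88 = 697048.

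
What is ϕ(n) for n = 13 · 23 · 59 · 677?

10350912

φ(13) = 13 − 1 = 12.
φ(23) = 23 − 1 = 22.
φ(59) = 59 − 1 = 58.
φ(677) = 677 − 1 = 676.
φ(11942957) = 12 × 22 × 58 × 676 = 10350912.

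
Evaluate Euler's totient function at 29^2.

φ(841) = 841 · (1 − 1/29)
       = 841 · 28/29 = 812.

812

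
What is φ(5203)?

Prime factorization: 5203 = 11**2 · 43.
φ(5203) = 5203 · (1 − 1/11) · (1 − 1/43)
       = 5203 · 420/473 = 4620.

4620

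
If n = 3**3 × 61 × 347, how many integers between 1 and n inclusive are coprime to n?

373680

φ(571509) = 571509 · (1 − 1/3) · (1 − 1/61) · (1 − 1/347)
       = 571509 · 41520/63501 = 373680.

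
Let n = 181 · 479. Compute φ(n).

φ(86699) = 86699 · (1 − 1/181) · (1 − 1/479)
       = 86699 · 86040/86699 = 86040.

86040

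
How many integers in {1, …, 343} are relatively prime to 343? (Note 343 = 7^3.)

294

φ(343) = 343 · (1 − 1/7)
       = 343 · 6/7 = 294.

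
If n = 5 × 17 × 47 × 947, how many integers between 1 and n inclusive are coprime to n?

2785024

φ(3783265) = 3783265 · (1 − 1/5) · (1 − 1/17) · (1 − 1/47) · (1 − 1/947)
       = 3783265 · 2785024/3783265 = 2785024.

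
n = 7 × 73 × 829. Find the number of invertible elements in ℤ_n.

357696

φ(7) = 7 − 1 = 6.
φ(73) = 73 − 1 = 72.
φ(829) = 829 − 1 = 828.
φ(423619) = 6 × 72 × 828 = 357696.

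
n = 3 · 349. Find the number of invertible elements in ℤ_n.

696

φ(3) = 3 − 1 = 2.
φ(349) = 349 − 1 = 348.
Since φ is multiplicative, φ(1047) = 2 · 348 = 696.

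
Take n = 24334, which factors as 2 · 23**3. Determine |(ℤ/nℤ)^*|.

φ(24334) = 24334 · (1 − 1/2) · (1 − 1/23)
       = 24334 · 22/46 = 11638.

11638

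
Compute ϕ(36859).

Prime factorization: 36859 = 29 * 31 * 41.
φ(29) = 29 − 1 = 28.
φ(31) = 31 − 1 = 30.
φ(41) = 41 − 1 = 40.
Multiply: 28 · 30 · 40 = 33600.

33600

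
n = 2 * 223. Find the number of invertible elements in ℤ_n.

222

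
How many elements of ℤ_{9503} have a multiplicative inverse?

8064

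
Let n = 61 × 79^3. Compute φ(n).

29207880

φ(30075379) = 30075379 · (1 − 1/61) · (1 − 1/79)
       = 30075379 · 4680/4819 = 29207880.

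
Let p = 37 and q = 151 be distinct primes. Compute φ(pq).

φ(n) = (p − 1)(q − 1) = (37−1)(151−1) = 36·150 = 5400.

5400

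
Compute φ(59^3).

201898

φ(205379) = 205379 · (1 − 1/59)
       = 205379 · 58/59 = 201898.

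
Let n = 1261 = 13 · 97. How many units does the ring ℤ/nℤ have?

φ(13) = 13 − 1 = 12.
φ(97) = 97 − 1 = 96.
Since φ is multiplicative, φ(1261) = 12 · 96 = 1152.

1152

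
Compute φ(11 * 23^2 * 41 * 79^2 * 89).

φ(11) = 11 − 1 = 10.
φ(23^2) = 23^1·(23−1) = 23·22 = 506.
φ(41) = 41 − 1 = 40.
φ(79^2) = 79^1·(79−1) = 79·78 = 6162.
φ(89) = 89 − 1 = 88.
φ(132518466971) = 10 × 506 × 40 × 6162 × 88 = 109752614400.

109752614400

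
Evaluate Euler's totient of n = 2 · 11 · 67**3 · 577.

φ(2) = 2 − 1 = 1.
φ(11) = 11 − 1 = 10.
φ(67^3) = 67^2·(67−1) = 4489·66 = 296274.
φ(577) = 577 − 1 = 576.
φ(3817885522) = 1 × 10 × 296274 × 576 = 1706538240.

1706538240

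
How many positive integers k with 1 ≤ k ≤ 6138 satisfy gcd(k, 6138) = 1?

1800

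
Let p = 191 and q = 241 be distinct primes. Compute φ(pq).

φ(46031) = 46031 · (1 − 1/191) · (1 − 1/241)
       = 46031 · 45600/46031 = 45600.

45600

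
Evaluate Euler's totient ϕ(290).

112

Factor 290: 290 = 2 · 5 · 29.
φ(290) = 290 · (1 − 1/2) · (1 − 1/5) · (1 − 1/29)
       = 290 · 112/290 = 112.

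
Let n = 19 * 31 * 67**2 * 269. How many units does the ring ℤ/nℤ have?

639951840

φ(711241649) = 711241649 · (1 − 1/19) · (1 − 1/31) · (1 − 1/67) · (1 − 1/269)
       = 711241649 · 9551520/10615547 = 639951840.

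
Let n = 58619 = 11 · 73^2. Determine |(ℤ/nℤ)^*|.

52560

φ(58619) = 58619 · (1 − 1/11) · (1 − 1/73)
       = 58619 · 720/803 = 52560.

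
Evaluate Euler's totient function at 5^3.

φ(125) = 125 · (1 − 1/5)
       = 125 · 4/5 = 100.

100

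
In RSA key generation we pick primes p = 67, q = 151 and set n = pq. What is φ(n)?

9900

φ(pq) = (p−1)(q−1) = 66 · 150 = 9900.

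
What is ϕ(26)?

12

26 = 2 × 13.
φ(26) = 26 · (1 − 1/2) · (1 − 1/13)
       = 26 · 12/26 = 12.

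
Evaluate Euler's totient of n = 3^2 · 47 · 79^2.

1700712

φ(3^2) = 3^1·(3−1) = 3·2 = 6.
φ(47) = 47 − 1 = 46.
φ(79^2) = 79^2 − 79^1 = 6241 − 79 = 6162.
φ(2639943) = 6 × 46 × 6162 = 1700712.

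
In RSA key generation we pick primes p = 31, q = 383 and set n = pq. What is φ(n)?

φ(n) = (p − 1)(q − 1) = (31−1)(383−1) = 30·382 = 11460.

11460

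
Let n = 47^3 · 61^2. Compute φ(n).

φ(386325383) = 386325383 · (1 − 1/47) · (1 − 1/61)
       = 386325383 · 2760/2867 = 371907240.

371907240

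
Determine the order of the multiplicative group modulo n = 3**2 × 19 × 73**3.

φ(3^2) = 3^1·(3−1) = 3·2 = 6.
φ(19) = 19 − 1 = 18.
φ(73^3) = 73^3 − 73^2 = 389017 − 5329 = 383688.
Since φ is multiplicative, φ(66521907) = 6 · 18 · 383688 = 41438304.

41438304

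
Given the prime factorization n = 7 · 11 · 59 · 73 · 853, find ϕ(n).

φ(282888067) = 282888067 · (1 − 1/7) · (1 − 1/11) · (1 − 1/59) · (1 − 1/73) · (1 − 1/853)
       = 282888067 · 213477120/282888067 = 213477120.

213477120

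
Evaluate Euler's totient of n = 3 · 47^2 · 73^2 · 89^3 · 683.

10804087727414784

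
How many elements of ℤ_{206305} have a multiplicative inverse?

145200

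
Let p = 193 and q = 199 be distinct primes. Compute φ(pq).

38016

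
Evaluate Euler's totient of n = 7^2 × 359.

φ(17591) = 17591 · (1 − 1/7) · (1 − 1/359)
       = 17591 · 2148/2513 = 15036.

15036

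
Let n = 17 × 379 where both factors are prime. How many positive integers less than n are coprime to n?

φ(n) = (p − 1)(q − 1) = (17−1)(379−1) = 16·378 = 6048.

6048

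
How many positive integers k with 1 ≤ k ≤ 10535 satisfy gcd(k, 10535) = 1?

7056

Factor 10535: 10535 = 5 × 7^2 × 43.
φ(5) = 5 − 1 = 4.
φ(7^2) = 7^2 − 7^1 = 49 − 7 = 42.
φ(43) = 43 − 1 = 42.
Multiply: 4 · 42 · 42 = 7056.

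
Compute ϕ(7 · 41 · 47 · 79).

φ(7) = 7 − 1 = 6.
φ(41) = 41 − 1 = 40.
φ(47) = 47 − 1 = 46.
φ(79) = 79 − 1 = 78.
Since φ is multiplicative, φ(1065631) = 6 · 40 · 46 · 78 = 861120.

861120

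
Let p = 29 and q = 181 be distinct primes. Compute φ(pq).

For distinct primes, φ(pq) = (p−1)(q−1) = 28 × 180 = 5040.

5040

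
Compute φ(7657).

6480

Factor 7657: 7657 = 13 · 19 · 31.
φ(13) = 13 − 1 = 12.
φ(19) = 19 − 1 = 18.
φ(31) = 31 − 1 = 30.
Since φ is multiplicative, φ(7657) = 12 · 18 · 30 = 6480.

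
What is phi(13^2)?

φ(169) = 169 · (1 − 1/13)
       = 169 · 12/13 = 156.

156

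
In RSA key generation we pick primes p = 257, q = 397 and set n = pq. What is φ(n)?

101376

φ(pq) = (p−1)(q−1) = 256 · 396 = 101376.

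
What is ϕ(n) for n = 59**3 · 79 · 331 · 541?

φ(2905416409811) = 2905416409811 · (1 − 1/59) · (1 − 1/79) · (1 − 1/331) · (1 − 1/541)
       = 2905416409811 · 806176800/834649931 = 2806301440800.

2806301440800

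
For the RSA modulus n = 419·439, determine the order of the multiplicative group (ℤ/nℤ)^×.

183084

φ(n) = (p − 1)(q − 1) = (419−1)(439−1) = 418·438 = 183084.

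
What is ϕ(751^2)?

φ(751^2) = 751^2 − 751^1 = 564001 − 751 = 563250.

563250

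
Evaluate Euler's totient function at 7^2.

φ(7^2) = 7^1·(7−1) = 7·6 = 42.

42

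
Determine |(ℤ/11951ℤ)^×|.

10368

Factor 11951: 11951 = 17 · 19 · 37.
φ(11951) = 11951 · (1 − 1/17) · (1 − 1/19) · (1 − 1/37)
       = 11951 · 10368/11951 = 10368.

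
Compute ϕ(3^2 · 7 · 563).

20232

φ(3^2) = 3^2 − 3^1 = 9 − 3 = 6.
φ(7) = 7 − 1 = 6.
φ(563) = 563 − 1 = 562.
Since φ is multiplicative, φ(35469) = 6 · 6 · 562 = 20232.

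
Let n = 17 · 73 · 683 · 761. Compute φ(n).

φ(17) = 17 − 1 = 16.
φ(73) = 73 − 1 = 72.
φ(683) = 683 − 1 = 682.
φ(761) = 761 − 1 = 760.
Multiply: 16 · 72 · 682 · 760 = 597104640.

597104640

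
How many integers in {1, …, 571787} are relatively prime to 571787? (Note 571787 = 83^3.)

564898

φ(571787) = 571787 · (1 − 1/83)
       = 571787 · 82/83 = 564898.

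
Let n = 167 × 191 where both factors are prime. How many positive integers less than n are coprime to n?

31540

For distinct primes, φ(pq) = (p−1)(q−1) = 166 × 190 = 31540.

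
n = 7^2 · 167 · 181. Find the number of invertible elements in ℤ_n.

1254960

φ(1481123) = 1481123 · (1 − 1/7) · (1 − 1/167) · (1 − 1/181)
       = 1481123 · 179280/211589 = 1254960.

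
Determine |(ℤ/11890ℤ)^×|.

Factor 11890: 11890 = 2 * 5 * 29 * 41.
φ(11890) = 11890 · (1 − 1/2) · (1 − 1/5) · (1 − 1/29) · (1 − 1/41)
       = 11890 · 4480/11890 = 4480.

4480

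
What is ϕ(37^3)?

49284

φ(37^3) = 37^3 − 37^2 = 50653 − 1369 = 49284.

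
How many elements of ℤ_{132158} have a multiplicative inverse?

54912

Factor 132158: 132158 = 2 × 13^2 × 17 × 23.
φ(2) = 2 − 1 = 1.
φ(13^2) = 13^1·(13−1) = 13·12 = 156.
φ(17) = 17 − 1 = 16.
φ(23) = 23 − 1 = 22.
φ(132158) = 1 × 156 × 16 × 22 = 54912.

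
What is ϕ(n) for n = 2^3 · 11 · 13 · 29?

13440

φ(2^3) = 2^3 − 2^2 = 8 − 4 = 4.
φ(11) = 11 − 1 = 10.
φ(13) = 13 − 1 = 12.
φ(29) = 29 − 1 = 28.
Since φ is multiplicative, φ(33176) = 4 · 10 · 12 · 28 = 13440.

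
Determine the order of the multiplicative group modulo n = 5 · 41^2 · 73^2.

34479360

φ(5) = 5 − 1 = 4.
φ(41^2) = 41^2 − 41^1 = 1681 − 41 = 1640.
φ(73^2) = 73^1·(73−1) = 73·72 = 5256.
φ(44790245) = 4 × 1640 × 5256 = 34479360.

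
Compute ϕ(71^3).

352870

φ(71^3) = 71^2·(71−1) = 5041·70 = 352870.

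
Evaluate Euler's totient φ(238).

First factor: 238 = 2 · 7 · 17.
φ(2) = 2 − 1 = 1.
φ(7) = 7 − 1 = 6.
φ(17) = 17 − 1 = 16.
Since φ is multiplicative, φ(238) = 1 · 6 · 16 = 96.

96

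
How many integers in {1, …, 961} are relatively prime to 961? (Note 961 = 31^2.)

φ(31^2) = 31^2 − 31^1 = 961 − 31 = 930.

930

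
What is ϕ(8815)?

6720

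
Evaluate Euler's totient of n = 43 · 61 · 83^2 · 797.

φ(14401668059) = 14401668059 · (1 − 1/43) · (1 − 1/61) · (1 − 1/83) · (1 − 1/797)
       = 14401668059 · 164485440/173514073 = 13652291520.

13652291520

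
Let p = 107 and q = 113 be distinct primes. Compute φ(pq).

11872

φ(pq) = (p−1)(q−1) = 106 · 112 = 11872.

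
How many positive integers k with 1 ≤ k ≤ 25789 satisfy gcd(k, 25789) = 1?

23040

Prime factorization: 25789 = 17 · 37 · 41.
φ(17) = 17 − 1 = 16.
φ(37) = 37 − 1 = 36.
φ(41) = 41 − 1 = 40.
φ(25789) = 16 × 36 × 40 = 23040.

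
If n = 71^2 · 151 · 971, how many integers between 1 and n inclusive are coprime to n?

723135000

φ(71^2) = 71^1·(71−1) = 71·70 = 4970.
φ(151) = 151 − 1 = 150.
φ(971) = 971 − 1 = 970.
Since φ is multiplicative, φ(739116461) = 4970 · 150 · 970 = 723135000.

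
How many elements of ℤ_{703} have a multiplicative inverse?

648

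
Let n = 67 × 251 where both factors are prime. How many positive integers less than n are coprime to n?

For distinct primes, φ(pq) = (p−1)(q−1) = 66 × 250 = 16500.

16500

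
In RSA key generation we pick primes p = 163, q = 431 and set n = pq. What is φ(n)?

69660

φ(70253) = 70253 · (1 − 1/163) · (1 − 1/431)
       = 70253 · 69660/70253 = 69660.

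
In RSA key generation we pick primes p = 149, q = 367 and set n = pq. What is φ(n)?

φ(n) = (p − 1)(q − 1) = (149−1)(367−1) = 148·366 = 54168.

54168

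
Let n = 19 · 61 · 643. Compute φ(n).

693360

φ(19) = 19 − 1 = 18.
φ(61) = 61 − 1 = 60.
φ(643) = 643 − 1 = 642.
Since φ is multiplicative, φ(745237) = 18 · 60 · 642 = 693360.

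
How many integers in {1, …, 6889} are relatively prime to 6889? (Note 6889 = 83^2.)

φ(83^2) = 83^2 − 83^1 = 6889 − 83 = 6806.

6806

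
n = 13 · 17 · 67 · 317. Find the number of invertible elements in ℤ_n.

4004352

φ(4693819) = 4693819 · (1 − 1/13) · (1 − 1/17) · (1 − 1/67) · (1 − 1/317)
       = 4693819 · 4004352/4693819 = 4004352.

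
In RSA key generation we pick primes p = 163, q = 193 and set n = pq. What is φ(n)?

31104

φ(31459) = 31459 · (1 − 1/163) · (1 − 1/193)
       = 31459 · 31104/31459 = 31104.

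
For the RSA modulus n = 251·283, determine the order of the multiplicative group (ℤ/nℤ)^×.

70500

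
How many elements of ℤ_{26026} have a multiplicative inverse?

9360

Prime factorization: 26026 = 2 · 7 · 11 · 13**2.
φ(2) = 2 − 1 = 1.
φ(7) = 7 − 1 = 6.
φ(11) = 11 − 1 = 10.
φ(13^2) = 13^1·(13−1) = 13·12 = 156.
Since φ is multiplicative, φ(26026) = 1 · 6 · 10 · 156 = 9360.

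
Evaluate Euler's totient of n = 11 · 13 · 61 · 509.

φ(4440007) = 4440007 · (1 − 1/11) · (1 − 1/13) · (1 − 1/61) · (1 − 1/509)
       = 4440007 · 3657600/4440007 = 3657600.

3657600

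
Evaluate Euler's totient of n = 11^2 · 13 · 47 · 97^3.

φ(11^2) = 11^1·(11−1) = 11·10 = 110.
φ(13) = 13 − 1 = 12.
φ(47) = 47 − 1 = 46.
φ(97^3) = 97^3 − 97^2 = 912673 − 9409 = 903264.
Multiply: 110 · 12 · 46 · 903264 = 54846190080.

54846190080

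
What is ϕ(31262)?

11760

31262 = 2 · 7^2 · 11 · 29.
φ(31262) = 31262 · (1 − 1/2) · (1 − 1/7) · (1 − 1/11) · (1 − 1/29)
       = 31262 · 1680/4466 = 11760.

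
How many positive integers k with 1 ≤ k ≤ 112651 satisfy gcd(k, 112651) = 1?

Factor 112651: 112651 = 7^2 · 11^2 · 19.
φ(112651) = 112651 · (1 − 1/7) · (1 − 1/11) · (1 − 1/19)
       = 112651 · 1080/1463 = 83160.

83160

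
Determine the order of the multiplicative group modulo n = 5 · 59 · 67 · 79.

1194336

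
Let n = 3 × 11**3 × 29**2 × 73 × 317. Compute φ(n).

44708590080

φ(77710092933) = 77710092933 · (1 − 1/3) · (1 − 1/11) · (1 − 1/29) · (1 − 1/73) · (1 − 1/317)
       = 77710092933 · 12741120/22145937 = 44708590080.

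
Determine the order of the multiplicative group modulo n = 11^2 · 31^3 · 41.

126852000

φ(11^2) = 11^1·(11−1) = 11·10 = 110.
φ(31^3) = 31^3 − 31^2 = 29791 − 961 = 28830.
φ(41) = 41 − 1 = 40.
Multiply: 110 · 28830 · 40 = 126852000.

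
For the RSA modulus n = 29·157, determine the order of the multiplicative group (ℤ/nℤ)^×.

4368

φ(4553) = 4553 · (1 − 1/29) · (1 − 1/157)
       = 4553 · 4368/4553 = 4368.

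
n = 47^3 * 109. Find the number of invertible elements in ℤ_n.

φ(11316707) = 11316707 · (1 − 1/47) · (1 − 1/109)
       = 11316707 · 4968/5123 = 10974312.

10974312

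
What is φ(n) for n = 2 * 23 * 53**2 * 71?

4244240

φ(9174194) = 9174194 · (1 − 1/2) · (1 − 1/23) · (1 − 1/53) · (1 − 1/71)
       = 9174194 · 80080/173098 = 4244240.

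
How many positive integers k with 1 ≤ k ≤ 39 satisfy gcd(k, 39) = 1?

24

Factor 39: 39 = 3 × 13.
φ(3) = 3 − 1 = 2.
φ(13) = 13 − 1 = 12.
φ(39) = 2 × 12 = 24.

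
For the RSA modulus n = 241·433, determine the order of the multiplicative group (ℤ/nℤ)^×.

103680

φ(104353) = 104353 · (1 − 1/241) · (1 − 1/433)
       = 104353 · 103680/104353 = 103680.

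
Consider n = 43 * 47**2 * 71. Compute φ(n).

6356280

φ(43) = 43 − 1 = 42.
φ(47^2) = 47^2 − 47^1 = 2209 − 47 = 2162.
φ(71) = 71 − 1 = 70.
φ(6744077) = 42 × 2162 × 70 = 6356280.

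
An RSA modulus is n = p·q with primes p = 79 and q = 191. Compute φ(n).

14820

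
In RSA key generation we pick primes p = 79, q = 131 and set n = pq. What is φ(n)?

φ(79) = 79 − 1 = 78.
φ(131) = 131 − 1 = 130.
φ(10349) = 78 × 130 = 10140.

10140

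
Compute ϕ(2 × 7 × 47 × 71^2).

φ(3316978) = 3316978 · (1 − 1/2) · (1 − 1/7) · (1 − 1/47) · (1 − 1/71)
       = 3316978 · 19320/46718 = 1371720.

1371720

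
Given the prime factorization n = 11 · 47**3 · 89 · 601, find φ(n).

φ(11) = 11 − 1 = 10.
φ(47^3) = 47^3 − 47^2 = 103823 − 2209 = 101614.
φ(89) = 89 − 1 = 88.
φ(601) = 601 − 1 = 600.
Multiply: 10 · 101614 · 88 · 600 = 53652192000.

53652192000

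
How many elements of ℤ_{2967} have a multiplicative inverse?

1848

Factor 2967: 2967 = 3 · 23 · 43.
φ(2967) = 2967 · (1 − 1/3) · (1 − 1/23) · (1 − 1/43)
       = 2967 · 1848/2967 = 1848.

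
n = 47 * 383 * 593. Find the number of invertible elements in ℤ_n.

10402624

φ(10674593) = 10674593 · (1 − 1/47) · (1 − 1/383) · (1 − 1/593)
       = 10674593 · 10402624/10674593 = 10402624.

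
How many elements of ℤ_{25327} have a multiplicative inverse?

25327 = 19 · 31 · 43.
φ(25327) = 25327 · (1 − 1/19) · (1 − 1/31) · (1 − 1/43)
       = 25327 · 22680/25327 = 22680.

22680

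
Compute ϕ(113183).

85536

Prime factorization: 113183 = 7 · 19 · 23 · 37.
φ(113183) = 113183 · (1 − 1/7) · (1 − 1/19) · (1 − 1/23) · (1 − 1/37)
       = 113183 · 85536/113183 = 85536.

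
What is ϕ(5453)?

4320

Factor 5453: 5453 = 7 * 19 * 41.
φ(7) = 7 − 1 = 6.
φ(19) = 19 − 1 = 18.
φ(41) = 41 − 1 = 40.
φ(5453) = 6 × 18 × 40 = 4320.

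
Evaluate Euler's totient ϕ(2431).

First factor: 2431 = 11 · 13 · 17.
φ(2431) = 2431 · (1 − 1/11) · (1 − 1/13) · (1 − 1/17)
       = 2431 · 1920/2431 = 1920.

1920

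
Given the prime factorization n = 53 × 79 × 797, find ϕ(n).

φ(3337039) = 3337039 · (1 − 1/53) · (1 − 1/79) · (1 − 1/797)
       = 3337039 · 3228576/3337039 = 3228576.

3228576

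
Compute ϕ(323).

288

First factor: 323 = 17 × 19.
φ(17) = 17 − 1 = 16.
φ(19) = 19 − 1 = 18.
Since φ is multiplicative, φ(323) = 16 · 18 = 288.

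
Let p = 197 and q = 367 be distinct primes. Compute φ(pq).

71736

φ(197) = 197 − 1 = 196.
φ(367) = 367 − 1 = 366.
Since φ is multiplicative, φ(72299) = 196 · 366 = 71736.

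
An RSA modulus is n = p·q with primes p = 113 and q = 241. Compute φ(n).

φ(27233) = 27233 · (1 − 1/113) · (1 − 1/241)
       = 27233 · 26880/27233 = 26880.

26880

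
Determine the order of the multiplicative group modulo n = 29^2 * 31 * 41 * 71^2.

4842768000

φ(5388380351) = 5388380351 · (1 − 1/29) · (1 − 1/31) · (1 − 1/41) · (1 − 1/71)
       = 5388380351 · 2352000/2616989 = 4842768000.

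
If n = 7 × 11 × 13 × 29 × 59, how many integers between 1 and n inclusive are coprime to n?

1169280

φ(7) = 7 − 1 = 6.
φ(11) = 11 − 1 = 10.
φ(13) = 13 − 1 = 12.
φ(29) = 29 − 1 = 28.
φ(59) = 59 − 1 = 58.
Since φ is multiplicative, φ(1712711) = 6 · 10 · 12 · 28 · 58 = 1169280.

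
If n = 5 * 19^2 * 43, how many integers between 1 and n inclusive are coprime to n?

57456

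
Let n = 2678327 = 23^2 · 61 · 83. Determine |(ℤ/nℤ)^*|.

2489520

φ(2678327) = 2678327 · (1 − 1/23) · (1 − 1/61) · (1 − 1/83)
       = 2678327 · 108240/116449 = 2489520.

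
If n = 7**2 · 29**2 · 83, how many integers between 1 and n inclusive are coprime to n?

φ(7^2) = 7^1·(7−1) = 7·6 = 42.
φ(29^2) = 29^1·(29−1) = 29·28 = 812.
φ(83) = 83 − 1 = 82.
Multiply: 42 · 812 · 82 = 2796528.

2796528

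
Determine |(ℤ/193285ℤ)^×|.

141120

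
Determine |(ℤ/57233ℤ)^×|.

Prime factorization: 57233 = 11**3 × 43.
φ(11^3) = 11^2·(11−1) = 121·10 = 1210.
φ(43) = 43 − 1 = 42.
Since φ is multiplicative, φ(57233) = 1210 · 42 = 50820.

50820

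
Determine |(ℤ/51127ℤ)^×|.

Prime factorization: 51127 = 29 * 41 * 43.
φ(51127) = 51127 · (1 − 1/29) · (1 − 1/41) · (1 − 1/43)
       = 51127 · 47040/51127 = 47040.

47040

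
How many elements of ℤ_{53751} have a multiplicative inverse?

53751 = 3 · 19 · 23 · 41.
φ(53751) = 53751 · (1 − 1/3) · (1 − 1/19) · (1 − 1/23) · (1 − 1/41)
       = 53751 · 31680/53751 = 31680.

31680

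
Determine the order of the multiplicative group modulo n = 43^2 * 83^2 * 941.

11554137840

φ(11986233101) = 11986233101 · (1 − 1/43) · (1 − 1/83) · (1 − 1/941)
       = 11986233101 · 3237360/3358429 = 11554137840.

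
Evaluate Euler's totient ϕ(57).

36

Prime factorization: 57 = 3 · 19.
φ(3) = 3 − 1 = 2.
φ(19) = 19 − 1 = 18.
Since φ is multiplicative, φ(57) = 2 · 18 = 36.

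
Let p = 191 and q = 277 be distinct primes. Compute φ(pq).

52440

φ(pq) = (p−1)(q−1) = 190 · 276 = 52440.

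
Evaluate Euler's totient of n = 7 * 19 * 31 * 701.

φ(7) = 7 − 1 = 6.
φ(19) = 19 − 1 = 18.
φ(31) = 31 − 1 = 30.
φ(701) = 701 − 1 = 700.
φ(2890223) = 6 × 18 × 30 × 700 = 2268000.

2268000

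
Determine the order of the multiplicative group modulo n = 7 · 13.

72

φ(7) = 7 − 1 = 6.
φ(13) = 13 − 1 = 12.
Multiply: 6 · 12 = 72.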